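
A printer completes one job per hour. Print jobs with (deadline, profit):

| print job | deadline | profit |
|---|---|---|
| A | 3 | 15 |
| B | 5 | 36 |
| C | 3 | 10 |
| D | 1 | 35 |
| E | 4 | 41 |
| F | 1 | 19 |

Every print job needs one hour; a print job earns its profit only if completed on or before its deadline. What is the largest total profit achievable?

Take jobs in profit order; each goes to the latest open slot no later than its deadline.
Profit order: E=41 B=36 D=35 F=19 A=15 C=10
Assign: E→slot 4, B→slot 5, D→slot 1, F skipped, A→slot 3, C→slot 2.
Slots: [1:D] [2:C] [3:A] [4:E] [5:B]
Profit = 35 + 10 + 15 + 41 + 36 = 137

137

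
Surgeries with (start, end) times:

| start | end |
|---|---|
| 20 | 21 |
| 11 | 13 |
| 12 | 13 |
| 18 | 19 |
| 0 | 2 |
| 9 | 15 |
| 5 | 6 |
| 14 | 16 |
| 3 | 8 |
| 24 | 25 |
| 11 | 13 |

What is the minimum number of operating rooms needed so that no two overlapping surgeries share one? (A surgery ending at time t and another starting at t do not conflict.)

The answer is the maximum number of intervals overlapping at any instant.
Events (time:±→running): 0:+→1 2:-→0 3:+→1 5:+→2 6:-→1 8:-→0 9:+→1 11:+→2 11:+→3 12:+→4 … peak 4.

4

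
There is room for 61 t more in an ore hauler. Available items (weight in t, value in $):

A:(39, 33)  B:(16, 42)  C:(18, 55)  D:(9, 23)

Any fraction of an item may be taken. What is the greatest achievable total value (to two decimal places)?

Ratios (sorted): C 3.06, B 2.62, D 2.56, A 0.85
take C (18 @ 55); take B (16 @ 42); take D (9 @ 23); take 18/39 of A → 15.23. Capacity used 61/61.
Total value = 135.23

135.23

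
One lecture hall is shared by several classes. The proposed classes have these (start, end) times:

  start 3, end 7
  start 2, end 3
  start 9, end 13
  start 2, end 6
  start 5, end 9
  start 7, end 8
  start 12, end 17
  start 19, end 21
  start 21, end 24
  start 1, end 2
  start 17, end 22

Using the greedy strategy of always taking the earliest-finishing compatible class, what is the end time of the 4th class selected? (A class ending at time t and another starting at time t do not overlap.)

8

Greedy by earliest finish: after sorting by end time, pick each interval compatible with the last pick.
Sorted by end: (1,2)  (2,3)  (2,6)  (3,7)  (7,8)  (5,9)  (9,13)  (12,17)  (19,21)  (17,22)  (21,24)
take (1,2); take (2,3); skip (2,6); take (3,7); take (7,8); take (9,13); take (19,21); take (21,24).
Selected: (1,2) (2,3) (3,7) (7,8) (9,13) (19,21) (21,24)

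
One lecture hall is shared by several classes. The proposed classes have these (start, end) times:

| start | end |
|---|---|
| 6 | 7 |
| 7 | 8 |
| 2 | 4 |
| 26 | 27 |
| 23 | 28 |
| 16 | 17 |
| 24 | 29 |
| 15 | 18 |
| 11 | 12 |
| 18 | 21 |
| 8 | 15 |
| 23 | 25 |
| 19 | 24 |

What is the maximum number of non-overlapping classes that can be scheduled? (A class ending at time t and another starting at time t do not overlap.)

Sort by end time and greedily take each interval whose start is ≥ the last chosen end.
Sorted by end: (2,4)  (6,7)  (7,8)  (11,12)  (8,15)  (16,17)  (15,18)  (18,21)  (19,24)  (23,25)  (26,27)  (23,28)  (24,29)
take (2,4); take (6,7); take (7,8); take (11,12); take (16,17); take (18,21); take (23,25); take (26,27); skip (23,28).
Selected 8 classes.

8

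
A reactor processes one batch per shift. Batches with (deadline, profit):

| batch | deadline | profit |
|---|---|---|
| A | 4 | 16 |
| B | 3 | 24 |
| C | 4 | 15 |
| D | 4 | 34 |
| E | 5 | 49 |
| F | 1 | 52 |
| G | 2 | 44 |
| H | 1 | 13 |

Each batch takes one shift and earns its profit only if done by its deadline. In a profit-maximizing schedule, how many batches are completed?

5

Take jobs in profit order; each goes to the latest open slot no later than its deadline.
Profit order: F=52 E=49 G=44 D=34 B=24 A=16 C=15 H=13
Assign: F→slot 1, E→slot 5, G→slot 2, D→slot 4, B→slot 3, A skipped, C skipped, H skipped.
Slots: [1:F] [2:G] [3:B] [4:D] [5:E]
5 of 8 scheduled.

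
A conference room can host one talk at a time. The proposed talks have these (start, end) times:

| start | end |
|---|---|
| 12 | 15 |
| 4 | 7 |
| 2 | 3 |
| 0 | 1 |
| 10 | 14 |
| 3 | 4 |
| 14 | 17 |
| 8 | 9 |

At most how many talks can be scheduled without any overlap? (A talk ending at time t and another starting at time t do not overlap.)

7

By end time: (0,1), (2,3), (3,4), (4,7), (8,9), (10,14), (12,15), (14,17).
Pick (0,1); next start ≥ 1 → (2,3); next start ≥ 3 → (3,4); next start ≥ 4 → (4,7); next start ≥ 7 → (8,9); next start ≥ 9 → (10,14); next start ≥ 14 → (14,17).
Selected 7 talks.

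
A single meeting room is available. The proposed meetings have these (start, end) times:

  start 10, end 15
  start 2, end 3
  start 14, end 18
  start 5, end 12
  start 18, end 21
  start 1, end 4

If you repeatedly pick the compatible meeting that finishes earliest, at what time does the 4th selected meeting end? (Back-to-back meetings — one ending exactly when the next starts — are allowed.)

Order by finish time; keep every interval that doesn't clash with the previous kept one.
Sorted by end: (2,3)  (1,4)  (5,12)  (10,15)  (14,18)  (18,21)
take (2,3); take (5,12); skip (10,15); take (14,18); take (18,21).
Selected: (2,3) (5,12) (14,18) (18,21)

21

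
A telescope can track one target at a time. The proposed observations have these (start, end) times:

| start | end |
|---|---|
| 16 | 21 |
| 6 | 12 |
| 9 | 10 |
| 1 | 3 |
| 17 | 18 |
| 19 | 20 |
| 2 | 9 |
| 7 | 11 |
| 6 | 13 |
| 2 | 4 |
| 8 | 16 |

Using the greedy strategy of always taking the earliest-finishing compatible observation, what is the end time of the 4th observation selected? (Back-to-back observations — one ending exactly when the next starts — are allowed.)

20

Sorted by end: (1,3)  (2,4)  (2,9)  (9,10)  (7,11)  (6,12)  (6,13)  (8,16)  (17,18)  (19,20)  (16,21)
take (1,3); take (9,10); skip (6,13); take (17,18); take (19,20).
Selected: (1,3) (9,10) (17,18) (19,20)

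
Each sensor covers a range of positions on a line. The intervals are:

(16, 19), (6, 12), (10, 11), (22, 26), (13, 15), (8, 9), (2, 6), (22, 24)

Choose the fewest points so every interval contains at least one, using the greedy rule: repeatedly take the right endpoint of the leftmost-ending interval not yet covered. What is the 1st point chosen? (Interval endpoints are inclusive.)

Sort by right endpoint; whenever an interval is uncovered, place a point at its right end.
Sorted: [2,6] [8,9] [10,11] [6,12] [13,15] [16,19] [22,24] [22,26]
{[2,6]} hit by 6; {[8,9]} hit by 9; {[10,11],[6,12]} hit by 11; {[13,15]} hit by 15; {[16,19]} hit by 19; {[22,24],[22,26]} hit by 24.
Points: 6, 9, 11, 15, 19, 24 (6 total).

6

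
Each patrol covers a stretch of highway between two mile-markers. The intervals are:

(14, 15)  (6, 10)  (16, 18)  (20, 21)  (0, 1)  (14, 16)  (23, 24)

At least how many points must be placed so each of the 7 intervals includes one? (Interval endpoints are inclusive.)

Process intervals by earliest right end; each time one isn't hit yet, stab at its right endpoint.
By right end: [0,1]  [6,10]  [14,15]  [14,16]  [16,18]  [20,21]  [23,24]
[0,1] uncovered → point at 1; [6,10] uncovered → point at 10; [14,15] uncovered → point at 15; [16,18] uncovered → point at 18; [20,21] uncovered → point at 21; [23,24] uncovered → point at 24.
Points: 1, 10, 15, 18, 21, 24 (6 total).

6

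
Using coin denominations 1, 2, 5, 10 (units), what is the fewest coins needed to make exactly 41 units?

Use the largest denomination that fits, subtract, and repeat.
41 − 4×10→1 − 1×1→0
Total coins = 4 + 1 = 5

5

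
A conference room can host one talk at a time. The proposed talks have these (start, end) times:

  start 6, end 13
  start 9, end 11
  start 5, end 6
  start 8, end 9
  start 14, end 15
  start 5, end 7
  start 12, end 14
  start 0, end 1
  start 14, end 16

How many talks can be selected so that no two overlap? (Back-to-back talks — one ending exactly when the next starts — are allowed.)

Greedy by earliest finish: after sorting by end time, pick each interval compatible with the last pick.
By end time: (0,1), (5,6), (5,7), (8,9), (9,11), (6,13), (12,14), (14,15), (14,16).
Pick (0,1); next start ≥ 1 → (5,6); next start ≥ 6 → (8,9); next start ≥ 9 → (9,11); next start ≥ 11 → (12,14); next start ≥ 14 → (14,15).
Selected 6 talks.

6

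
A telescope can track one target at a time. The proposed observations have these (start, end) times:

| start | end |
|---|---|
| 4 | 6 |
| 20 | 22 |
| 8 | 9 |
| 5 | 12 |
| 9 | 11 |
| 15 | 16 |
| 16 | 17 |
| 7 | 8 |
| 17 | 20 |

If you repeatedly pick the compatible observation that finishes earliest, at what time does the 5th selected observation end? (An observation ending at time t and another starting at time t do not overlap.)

16

Sorted by end: (4,6)  (7,8)  (8,9)  (9,11)  (5,12)  (15,16)  (16,17)  (17,20)  (20,22)
take (4,6); take (7,8); take (8,9); take (9,11); take (15,16); take (16,17); take (17,20); take (20,22).
Selected: (4,6) (7,8) (8,9) (9,11) (15,16) (16,17) (17,20) (20,22)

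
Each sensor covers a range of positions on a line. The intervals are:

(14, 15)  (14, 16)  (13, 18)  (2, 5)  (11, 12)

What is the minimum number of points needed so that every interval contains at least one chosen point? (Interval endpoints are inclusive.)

Sort by right endpoint; whenever an interval is uncovered, place a point at its right end.
Sorted: [2,5] [11,12] [14,15] [14,16] [13,18]
{[2,5]} hit by 5; {[11,12]} hit by 12; {[14,15],[14,16],[13,18]} hit by 15.
Points: 5, 12, 15 (3 total).

3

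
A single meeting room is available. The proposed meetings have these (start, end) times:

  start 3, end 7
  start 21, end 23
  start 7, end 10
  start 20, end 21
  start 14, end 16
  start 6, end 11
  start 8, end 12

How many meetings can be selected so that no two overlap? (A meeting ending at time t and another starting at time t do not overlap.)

Sorted by end: (3,7)  (7,10)  (6,11)  (8,12)  (14,16)  (20,21)  (21,23)
take (3,7); take (7,10); skip (6,11); skip (8,12); take (14,16); take (20,21); take (21,23).
Selected 5 meetings.

5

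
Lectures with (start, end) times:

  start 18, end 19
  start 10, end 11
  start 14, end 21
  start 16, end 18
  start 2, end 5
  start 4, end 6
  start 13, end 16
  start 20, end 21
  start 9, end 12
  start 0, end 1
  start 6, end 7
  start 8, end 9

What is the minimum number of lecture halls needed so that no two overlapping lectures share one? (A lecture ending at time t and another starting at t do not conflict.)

2

The answer is the maximum number of intervals overlapping at any instant.
starts: [0, 2, 4, 6, 8, 9, 10, 13, 14, 16, 18, 20]
ends:   [1, 5, 6, 7, 9, 11, 12, 16, 18, 19, 21, 21]
s0→1 e1→0 s2→1 s4→2  — peak 2.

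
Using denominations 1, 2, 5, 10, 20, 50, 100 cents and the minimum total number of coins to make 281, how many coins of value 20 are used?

281 − 2×100→81 − 1×50→31 − 1×20→11 − 1×10→1 − 1×1→0
Count of 20: 1

1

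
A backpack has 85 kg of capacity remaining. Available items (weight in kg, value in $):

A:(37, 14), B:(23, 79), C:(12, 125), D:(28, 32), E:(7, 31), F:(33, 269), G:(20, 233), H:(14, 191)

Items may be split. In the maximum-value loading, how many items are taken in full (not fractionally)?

Greedy by value/weight ratio, highest first.
Order: H (191/14=13.64) > G (233/20=11.65) > C (125/12=10.42) > F (269/33=8.15) > E (31/7=4.43) > B (79/23=3.43) > D (32/28=1.14) > A (14/37=0.38)
Fill: take H (14 @ 191) → take G (20 @ 233) → take C (12 @ 125) → take F (33 @ 269) → take 6/7 of E → 26.57; 85/85 used.
4 item(s) taken whole; one partial (take 6/7 of E).

4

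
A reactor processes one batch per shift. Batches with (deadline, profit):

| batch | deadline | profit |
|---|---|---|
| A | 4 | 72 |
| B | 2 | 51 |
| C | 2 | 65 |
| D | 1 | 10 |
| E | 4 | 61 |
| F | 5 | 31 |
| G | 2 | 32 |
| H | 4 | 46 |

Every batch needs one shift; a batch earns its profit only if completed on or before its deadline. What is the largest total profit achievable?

By profit: A(d4,72), C(d2,65), E(d4,61), B(d2,51), H(d4,46), G(d2,32), F(d5,31), D(d1,10)
A→slot 4; C→slot 2; E→slot 3; B→slot 1; H skipped; G skipped; F→slot 5; D skipped.
Profit = 51 + 65 + 61 + 72 + 31 = 280

280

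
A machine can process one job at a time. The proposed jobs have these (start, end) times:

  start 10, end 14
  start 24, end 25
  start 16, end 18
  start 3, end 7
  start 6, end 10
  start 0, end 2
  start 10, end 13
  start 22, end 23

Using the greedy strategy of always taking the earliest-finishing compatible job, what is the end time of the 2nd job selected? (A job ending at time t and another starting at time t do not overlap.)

7

By end time: (0,2), (3,7), (6,10), (10,13), (10,14), (16,18), (22,23), (24,25).
Pick (0,2); next start ≥ 2 → (3,7); next start ≥ 7 → (10,13); next start ≥ 13 → (16,18); next start ≥ 18 → (22,23); next start ≥ 23 → (24,25).
Selected: (0,2) (3,7) (10,13) (16,18) (22,23) (24,25)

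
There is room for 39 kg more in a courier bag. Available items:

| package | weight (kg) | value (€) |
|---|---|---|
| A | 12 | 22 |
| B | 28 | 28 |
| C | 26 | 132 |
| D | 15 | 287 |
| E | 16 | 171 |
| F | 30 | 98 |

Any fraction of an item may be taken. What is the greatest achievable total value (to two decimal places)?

Greedy by value/weight ratio, highest first.
Ratios (sorted): D 19.13, E 10.69, C 5.08, F 3.27, A 1.83, B 1.00
take D (15 @ 287); take E (16 @ 171); take 8/26 of C → 40.62. Capacity used 39/39.
Total value = 498.62

498.62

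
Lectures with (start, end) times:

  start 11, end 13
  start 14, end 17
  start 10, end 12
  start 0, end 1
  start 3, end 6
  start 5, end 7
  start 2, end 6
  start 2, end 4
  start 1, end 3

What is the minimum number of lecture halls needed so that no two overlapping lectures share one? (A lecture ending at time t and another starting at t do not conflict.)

3

Count concurrent intervals with a sweep; the peak is the room count.
starts: [0, 1, 2, 2, 3, 5, 10, 11, 14]
ends:   [1, 3, 4, 6, 6, 7, 12, 13, 17]
s0→1 e1→0 s1→1 s2→2 s2→3  — peak 3.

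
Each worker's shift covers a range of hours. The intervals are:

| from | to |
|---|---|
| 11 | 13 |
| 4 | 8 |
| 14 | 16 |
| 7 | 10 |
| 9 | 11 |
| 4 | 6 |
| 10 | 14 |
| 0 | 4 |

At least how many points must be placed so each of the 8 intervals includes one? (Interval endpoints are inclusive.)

4

Process intervals by earliest right end; each time one isn't hit yet, stab at its right endpoint.
By right end: [0,4]  [4,6]  [4,8]  [7,10]  [9,11]  [11,13]  [10,14]  [14,16]
[0,4] uncovered → point at 4; [7,10] uncovered → point at 10; [11,13] uncovered → point at 13; [14,16] uncovered → point at 16.
Points: 4, 10, 13, 16 (4 total).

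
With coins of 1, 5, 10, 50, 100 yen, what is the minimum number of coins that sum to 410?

410 = 4×100 + 1×10
Total coins = 4 + 1 = 5

5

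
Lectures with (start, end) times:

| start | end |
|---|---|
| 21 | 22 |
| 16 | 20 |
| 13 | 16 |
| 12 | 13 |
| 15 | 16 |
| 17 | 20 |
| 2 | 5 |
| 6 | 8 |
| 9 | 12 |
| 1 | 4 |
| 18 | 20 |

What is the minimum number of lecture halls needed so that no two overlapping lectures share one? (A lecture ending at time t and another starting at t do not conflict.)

Events (time:±→running): 1:+→1 2:+→2 4:-→1 5:-→0 6:+→1 8:-→0 9:+→1 12:-→0 12:+→1 13:-→0 13:+→1 15:+→2 16:-→1 16:-→0 16:+→1 17:+→2 18:+→3 … peak 3.

3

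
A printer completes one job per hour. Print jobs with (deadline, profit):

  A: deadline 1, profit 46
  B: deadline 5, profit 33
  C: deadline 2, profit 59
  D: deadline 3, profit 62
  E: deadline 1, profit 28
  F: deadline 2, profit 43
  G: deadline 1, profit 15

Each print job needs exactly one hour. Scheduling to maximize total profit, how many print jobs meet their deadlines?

4

By profit: D(d3,62), C(d2,59), A(d1,46), F(d2,43), B(d5,33), E(d1,28), G(d1,15)
D→slot 3; C→slot 2; A→slot 1; F skipped; B→slot 5; E skipped; G skipped.
4 of 7 scheduled.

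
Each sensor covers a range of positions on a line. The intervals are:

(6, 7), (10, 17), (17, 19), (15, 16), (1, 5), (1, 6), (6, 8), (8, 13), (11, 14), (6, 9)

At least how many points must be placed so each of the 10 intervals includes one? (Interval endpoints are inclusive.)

Process intervals by earliest right end; each time one isn't hit yet, stab at its right endpoint.
Sorted: [1,5] [1,6] [6,7] [6,8] [6,9] [8,13] [11,14] [15,16] [10,17] [17,19]
{[1,5],[1,6]} hit by 5; {[6,7],[6,8],[6,9]} hit by 7; {[8,13],[11,14]} hit by 13; {[15,16],[10,17]} hit by 16; {[17,19]} hit by 19.
Points: 5, 7, 13, 16, 19 (5 total).

5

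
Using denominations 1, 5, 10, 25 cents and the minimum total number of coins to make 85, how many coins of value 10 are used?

1

Use the largest denomination that fits, subtract, and repeat.
85 − 3×25→10 − 1×10→0
Count of 10: 1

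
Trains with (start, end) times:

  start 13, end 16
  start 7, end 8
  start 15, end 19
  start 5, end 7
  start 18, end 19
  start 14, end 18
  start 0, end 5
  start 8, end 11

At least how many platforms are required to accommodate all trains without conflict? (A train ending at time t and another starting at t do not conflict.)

Count concurrent intervals with a sweep; the peak is the room count.
Events (time:±→running): 0:+→1 5:-→0 5:+→1 7:-→0 7:+→1 8:-→0 8:+→1 11:-→0 13:+→1 14:+→2 15:+→3 … peak 3.

3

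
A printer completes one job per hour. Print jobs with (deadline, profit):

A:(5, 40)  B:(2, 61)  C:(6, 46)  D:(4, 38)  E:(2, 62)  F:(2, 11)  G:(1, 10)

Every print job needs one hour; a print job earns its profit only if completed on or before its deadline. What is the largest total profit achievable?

247

Sort by profit descending; place each in the latest free slot ≤ its deadline.
By profit: E(d2,62), B(d2,61), C(d6,46), A(d5,40), D(d4,38), F(d2,11), G(d1,10)
E→slot 2; B→slot 1; C→slot 6; A→slot 5; D→slot 4; F skipped; G skipped.
Profit = 61 + 62 + 38 + 40 + 46 = 247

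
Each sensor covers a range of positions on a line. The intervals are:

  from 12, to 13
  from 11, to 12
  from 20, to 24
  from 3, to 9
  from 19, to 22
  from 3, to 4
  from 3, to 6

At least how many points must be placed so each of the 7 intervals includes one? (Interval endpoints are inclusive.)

3

By right end: [3,4]  [3,6]  [3,9]  [11,12]  [12,13]  [19,22]  [20,24]
[3,4] uncovered → point at 4; [11,12] uncovered → point at 12; [19,22] uncovered → point at 22.
Points: 4, 12, 22 (3 total).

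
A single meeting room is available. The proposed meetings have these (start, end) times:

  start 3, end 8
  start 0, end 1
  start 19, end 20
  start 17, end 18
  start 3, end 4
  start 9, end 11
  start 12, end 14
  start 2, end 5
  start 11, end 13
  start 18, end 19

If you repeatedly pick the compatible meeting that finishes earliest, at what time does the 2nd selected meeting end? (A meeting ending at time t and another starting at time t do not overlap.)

4

By end time: (0,1), (3,4), (2,5), (3,8), (9,11), (11,13), (12,14), (17,18), (18,19), (19,20).
Pick (0,1); next start ≥ 1 → (3,4); next start ≥ 4 → (9,11); next start ≥ 11 → (11,13); next start ≥ 13 → (17,18); next start ≥ 18 → (18,19); next start ≥ 19 → (19,20).
Selected: (0,1) (3,4) (9,11) (11,13) (17,18) (18,19) (19,20)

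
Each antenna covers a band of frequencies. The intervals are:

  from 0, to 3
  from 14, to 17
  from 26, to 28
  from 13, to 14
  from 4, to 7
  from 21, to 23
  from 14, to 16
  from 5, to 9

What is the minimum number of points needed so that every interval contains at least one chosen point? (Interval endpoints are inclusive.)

By right end: [0,3]  [4,7]  [5,9]  [13,14]  [14,16]  [14,17]  [21,23]  [26,28]
[0,3] uncovered → point at 3; [4,7] uncovered → point at 7; [13,14] uncovered → point at 14; [21,23] uncovered → point at 23; [26,28] uncovered → point at 28.
Points: 3, 7, 14, 23, 28 (5 total).

5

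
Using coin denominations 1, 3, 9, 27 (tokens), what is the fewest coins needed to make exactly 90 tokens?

4

Greedy: take as many of the largest coin as possible, then repeat with the remainder.
90 − 3×27→9 − 1×9→0
Total coins = 3 + 1 = 4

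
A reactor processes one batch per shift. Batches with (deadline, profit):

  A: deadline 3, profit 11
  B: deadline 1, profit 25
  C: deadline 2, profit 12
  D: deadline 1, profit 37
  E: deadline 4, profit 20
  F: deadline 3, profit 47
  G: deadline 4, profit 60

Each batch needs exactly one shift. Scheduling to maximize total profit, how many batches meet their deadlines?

4

Take jobs in profit order; each goes to the latest open slot no later than its deadline.
By profit: G(d4,60), F(d3,47), D(d1,37), B(d1,25), E(d4,20), C(d2,12), A(d3,11)
G→slot 4; F→slot 3; D→slot 1; B skipped; E→slot 2; C skipped; A skipped.
4 of 7 scheduled.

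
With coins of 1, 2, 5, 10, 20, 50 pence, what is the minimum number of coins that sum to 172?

5

Use the largest denomination that fits, subtract, and repeat.
172 = 3×50 + 1×20 + 1×2
Total coins = 3 + 1 + 1 = 5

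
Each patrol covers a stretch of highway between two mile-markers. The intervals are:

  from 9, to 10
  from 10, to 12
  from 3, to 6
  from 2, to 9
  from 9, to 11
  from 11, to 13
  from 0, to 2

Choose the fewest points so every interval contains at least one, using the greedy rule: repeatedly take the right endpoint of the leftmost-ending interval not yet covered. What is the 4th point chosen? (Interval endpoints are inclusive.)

13

Sort by right endpoint; whenever an interval is uncovered, place a point at its right end.
Sorted: [0,2] [3,6] [2,9] [9,10] [9,11] [10,12] [11,13]
{[0,2]} hit by 2; {[3,6],[2,9]} hit by 6; {[9,10],[9,11],[10,12]} hit by 10; {[11,13]} hit by 13.
Points: 2, 6, 10, 13 (4 total).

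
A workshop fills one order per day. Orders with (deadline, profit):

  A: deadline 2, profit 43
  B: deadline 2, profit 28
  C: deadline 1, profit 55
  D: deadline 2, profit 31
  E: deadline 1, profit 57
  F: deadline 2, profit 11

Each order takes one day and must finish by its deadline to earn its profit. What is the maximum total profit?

100

By profit: E(d1,57), C(d1,55), A(d2,43), D(d2,31), B(d2,28), F(d2,11)
E→slot 1; C skipped; A→slot 2; D skipped; B skipped; F skipped.
Profit = 57 + 43 = 100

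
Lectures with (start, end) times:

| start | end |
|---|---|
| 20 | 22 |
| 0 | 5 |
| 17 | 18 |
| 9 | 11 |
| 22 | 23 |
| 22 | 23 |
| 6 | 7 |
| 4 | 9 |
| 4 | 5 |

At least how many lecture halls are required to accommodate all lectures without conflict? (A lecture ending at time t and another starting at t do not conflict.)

starts: [0, 4, 4, 6, 9, 17, 20, 22, 22]
ends:   [5, 5, 7, 9, 11, 18, 22, 23, 23]
s0→1 s4→2 s4→3  — peak 3.

3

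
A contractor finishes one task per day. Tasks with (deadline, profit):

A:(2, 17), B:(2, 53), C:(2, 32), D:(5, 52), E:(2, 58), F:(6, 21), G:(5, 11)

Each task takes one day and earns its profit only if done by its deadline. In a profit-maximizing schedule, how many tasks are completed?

5

Profit order: E=58 B=53 D=52 C=32 F=21 A=17 G=11
Assign: E→slot 2, B→slot 1, D→slot 5, C skipped, F→slot 6, A skipped, G→slot 4.
Slots: [1:B] [2:E] [4:G] [5:D] [6:F]
5 of 7 scheduled.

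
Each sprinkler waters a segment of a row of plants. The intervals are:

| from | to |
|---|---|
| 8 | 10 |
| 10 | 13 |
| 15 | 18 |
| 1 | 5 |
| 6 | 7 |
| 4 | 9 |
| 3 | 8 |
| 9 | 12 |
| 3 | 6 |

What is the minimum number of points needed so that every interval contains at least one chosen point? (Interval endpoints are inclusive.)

By right end: [1,5]  [3,6]  [6,7]  [3,8]  [4,9]  [8,10]  [9,12]  [10,13]  [15,18]
[1,5] uncovered → point at 5; [6,7] uncovered → point at 7; [8,10] uncovered → point at 10; [15,18] uncovered → point at 18.
Points: 5, 7, 10, 18 (4 total).

4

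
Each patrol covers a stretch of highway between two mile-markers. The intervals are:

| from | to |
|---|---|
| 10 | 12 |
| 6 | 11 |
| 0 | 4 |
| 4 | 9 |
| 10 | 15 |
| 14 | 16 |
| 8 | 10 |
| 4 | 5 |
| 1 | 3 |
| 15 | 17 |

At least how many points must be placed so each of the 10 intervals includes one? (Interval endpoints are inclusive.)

4

Sort by right endpoint; whenever an interval is uncovered, place a point at its right end.
Sorted: [1,3] [0,4] [4,5] [4,9] [8,10] [6,11] [10,12] [10,15] [14,16] [15,17]
{[1,3],[0,4]} hit by 3; {[4,5],[4,9]} hit by 5; {[8,10],[6,11],[10,12],[10,15]} hit by 10; {[14,16],[15,17]} hit by 16.
Points: 3, 5, 10, 16 (4 total).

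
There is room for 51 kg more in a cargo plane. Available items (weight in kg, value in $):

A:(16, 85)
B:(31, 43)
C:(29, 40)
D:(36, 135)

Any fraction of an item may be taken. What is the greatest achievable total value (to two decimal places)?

216.25

Sort by value per unit weight and fill in that order.
Order: A (85/16=5.31) > D (135/36=3.75) > B (43/31=1.39) > C (40/29=1.38)
Fill: take A (16 @ 85) → take 35/36 of D → 131.25; 51/51 used.
Total value = 216.25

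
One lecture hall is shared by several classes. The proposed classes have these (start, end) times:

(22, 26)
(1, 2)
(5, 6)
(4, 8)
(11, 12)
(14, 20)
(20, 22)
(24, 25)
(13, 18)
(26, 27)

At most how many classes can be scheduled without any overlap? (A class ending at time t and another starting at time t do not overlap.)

Sort by end time and greedily take each interval whose start is ≥ the last chosen end.
By end time: (1,2), (5,6), (4,8), (11,12), (13,18), (14,20), (20,22), (24,25), (22,26), (26,27).
Pick (1,2); next start ≥ 2 → (5,6); next start ≥ 6 → (11,12); next start ≥ 12 → (13,18); next start ≥ 18 → (20,22); next start ≥ 22 → (24,25); next start ≥ 25 → (26,27).
Selected 7 classes.

7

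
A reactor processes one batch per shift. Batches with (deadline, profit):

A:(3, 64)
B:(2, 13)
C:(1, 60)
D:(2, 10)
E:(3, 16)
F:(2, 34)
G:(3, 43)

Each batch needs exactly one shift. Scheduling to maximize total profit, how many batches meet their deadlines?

3

Sort by profit descending; place each in the latest free slot ≤ its deadline.
Profit order: A=64 C=60 G=43 F=34 E=16 B=13 D=10
Assign: A→slot 3, C→slot 1, G→slot 2, F skipped, E skipped, B skipped, D skipped.
Slots: [1:C] [2:G] [3:A]
3 of 7 scheduled.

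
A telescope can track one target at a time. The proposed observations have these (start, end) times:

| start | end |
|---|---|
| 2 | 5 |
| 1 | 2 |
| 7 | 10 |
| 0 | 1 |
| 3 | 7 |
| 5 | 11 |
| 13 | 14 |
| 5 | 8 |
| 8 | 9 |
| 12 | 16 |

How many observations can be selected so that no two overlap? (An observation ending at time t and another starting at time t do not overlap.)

6

Sorted by end: (0,1)  (1,2)  (2,5)  (3,7)  (5,8)  (8,9)  (7,10)  (5,11)  (13,14)  (12,16)
take (0,1); take (1,2); take (2,5); take (5,8); take (8,9); skip (7,10); skip (5,11); take (13,14).
Selected 6 observations.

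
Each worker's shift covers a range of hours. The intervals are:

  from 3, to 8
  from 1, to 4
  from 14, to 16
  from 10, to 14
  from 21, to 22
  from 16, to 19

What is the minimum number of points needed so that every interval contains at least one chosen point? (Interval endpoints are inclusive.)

Sort by right endpoint; whenever an interval is uncovered, place a point at its right end.
Sorted: [1,4] [3,8] [10,14] [14,16] [16,19] [21,22]
{[1,4],[3,8]} hit by 4; {[10,14],[14,16]} hit by 14; {[16,19]} hit by 19; {[21,22]} hit by 22.
Points: 4, 14, 19, 22 (4 total).

4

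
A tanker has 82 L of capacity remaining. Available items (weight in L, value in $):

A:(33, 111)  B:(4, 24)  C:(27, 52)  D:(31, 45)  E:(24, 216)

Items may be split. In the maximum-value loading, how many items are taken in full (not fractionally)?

Sort by value per unit weight and fill in that order.
Order: E (216/24=9.00) > B (24/4=6.00) > A (111/33=3.36) > C (52/27=1.93) > D (45/31=1.45)
Fill: take E (24 @ 216) → take B (4 @ 24) → take A (33 @ 111) → take 21/27 of C → 40.44; 82/82 used.
3 item(s) taken whole; one partial (take 21/27 of C).

3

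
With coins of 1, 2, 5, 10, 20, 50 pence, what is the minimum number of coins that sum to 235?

Greedy: take as many of the largest coin as possible, then repeat with the remainder.
235 = 4×50 + 1×20 + 1×10 + 1×5
Total coins = 4 + 1 + 1 + 1 = 7

7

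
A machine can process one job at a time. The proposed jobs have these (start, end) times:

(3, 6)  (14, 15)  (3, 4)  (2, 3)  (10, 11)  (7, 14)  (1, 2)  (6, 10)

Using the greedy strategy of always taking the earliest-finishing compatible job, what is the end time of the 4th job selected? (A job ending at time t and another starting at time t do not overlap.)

10

Greedy by earliest finish: after sorting by end time, pick each interval compatible with the last pick.
Sorted by end: (1,2)  (2,3)  (3,4)  (3,6)  (6,10)  (10,11)  (7,14)  (14,15)
take (1,2); take (2,3); take (3,4); take (6,10); take (10,11); skip (7,14); take (14,15).
Selected: (1,2) (2,3) (3,4) (6,10) (10,11) (14,15)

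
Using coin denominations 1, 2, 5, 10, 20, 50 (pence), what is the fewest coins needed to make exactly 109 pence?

109 = 2×50 + 1×5 + 2×2
Total coins = 2 + 1 + 2 = 5

5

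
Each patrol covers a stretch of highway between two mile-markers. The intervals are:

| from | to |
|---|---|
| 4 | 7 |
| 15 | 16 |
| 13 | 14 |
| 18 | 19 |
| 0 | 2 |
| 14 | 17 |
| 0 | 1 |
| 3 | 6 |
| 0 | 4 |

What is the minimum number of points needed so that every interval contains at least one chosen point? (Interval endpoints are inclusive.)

5

Process intervals by earliest right end; each time one isn't hit yet, stab at its right endpoint.
Sorted: [0,1] [0,2] [0,4] [3,6] [4,7] [13,14] [15,16] [14,17] [18,19]
{[0,1],[0,2],[0,4]} hit by 1; {[3,6],[4,7]} hit by 6; {[13,14]} hit by 14; {[15,16],[14,17]} hit by 16; {[18,19]} hit by 19.
Points: 1, 6, 14, 16, 19 (5 total).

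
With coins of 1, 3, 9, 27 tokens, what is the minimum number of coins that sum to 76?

6

Greedy: take as many of the largest coin as possible, then repeat with the remainder.
76 − 2×27→22 − 2×9→4 − 1×3→1 − 1×1→0
Total coins = 2 + 2 + 1 + 1 = 6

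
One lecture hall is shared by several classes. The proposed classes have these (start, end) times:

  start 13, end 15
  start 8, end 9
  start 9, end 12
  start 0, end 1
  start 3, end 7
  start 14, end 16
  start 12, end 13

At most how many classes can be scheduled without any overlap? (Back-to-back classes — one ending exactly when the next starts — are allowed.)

6

Sorted by end: (0,1)  (3,7)  (8,9)  (9,12)  (12,13)  (13,15)  (14,16)
take (0,1); take (3,7); take (8,9); take (9,12); take (12,13); take (13,15); skip (14,16).
Selected 6 classes.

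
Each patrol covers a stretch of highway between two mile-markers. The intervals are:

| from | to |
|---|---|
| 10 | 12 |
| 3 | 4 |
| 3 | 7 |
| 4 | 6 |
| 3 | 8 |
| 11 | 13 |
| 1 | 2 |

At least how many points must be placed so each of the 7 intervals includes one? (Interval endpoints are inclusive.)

Sorted: [1,2] [3,4] [4,6] [3,7] [3,8] [10,12] [11,13]
{[1,2]} hit by 2; {[3,4],[4,6],[3,7],[3,8]} hit by 4; {[10,12],[11,13]} hit by 12.
Points: 2, 4, 12 (3 total).

3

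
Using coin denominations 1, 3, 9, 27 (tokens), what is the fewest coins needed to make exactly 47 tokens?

5

Greedy: take as many of the largest coin as possible, then repeat with the remainder.
47 − 1×27→20 − 2×9→2 − 2×1→0
Total coins = 1 + 2 + 2 = 5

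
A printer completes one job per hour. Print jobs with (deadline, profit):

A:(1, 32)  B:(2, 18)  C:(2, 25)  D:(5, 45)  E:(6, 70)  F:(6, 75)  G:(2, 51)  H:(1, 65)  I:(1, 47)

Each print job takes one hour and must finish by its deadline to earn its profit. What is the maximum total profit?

306

By profit: F(d6,75), E(d6,70), H(d1,65), G(d2,51), I(d1,47), D(d5,45), A(d1,32), C(d2,25), B(d2,18)
F→slot 6; E→slot 5; H→slot 1; G→slot 2; I skipped; D→slot 4; A skipped; C skipped; B skipped.
Profit = 65 + 51 + 45 + 70 + 75 = 306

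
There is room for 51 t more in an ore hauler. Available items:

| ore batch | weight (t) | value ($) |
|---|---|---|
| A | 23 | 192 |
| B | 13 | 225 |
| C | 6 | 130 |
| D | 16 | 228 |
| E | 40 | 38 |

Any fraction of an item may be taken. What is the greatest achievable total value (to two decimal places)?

Order: C (130/6=21.67) > B (225/13=17.31) > D (228/16=14.25) > A (192/23=8.35) > E (38/40=0.95)
Fill: take C (6 @ 130) → take B (13 @ 225) → take D (16 @ 228) → take 16/23 of A → 133.57; 51/51 used.
Total value = 716.57

716.57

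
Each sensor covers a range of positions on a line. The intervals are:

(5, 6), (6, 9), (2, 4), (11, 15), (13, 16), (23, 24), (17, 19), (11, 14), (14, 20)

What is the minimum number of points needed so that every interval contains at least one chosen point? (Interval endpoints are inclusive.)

5

Sort by right endpoint; whenever an interval is uncovered, place a point at its right end.
Sorted: [2,4] [5,6] [6,9] [11,14] [11,15] [13,16] [17,19] [14,20] [23,24]
{[2,4]} hit by 4; {[5,6],[6,9]} hit by 6; {[11,14],[11,15],[13,16]} hit by 14; {[17,19],[14,20]} hit by 19; {[23,24]} hit by 24.
Points: 4, 6, 14, 19, 24 (5 total).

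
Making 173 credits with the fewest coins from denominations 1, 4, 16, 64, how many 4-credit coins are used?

3

173 − 2×64→45 − 2×16→13 − 3×4→1 − 1×1→0
Count of 4: 3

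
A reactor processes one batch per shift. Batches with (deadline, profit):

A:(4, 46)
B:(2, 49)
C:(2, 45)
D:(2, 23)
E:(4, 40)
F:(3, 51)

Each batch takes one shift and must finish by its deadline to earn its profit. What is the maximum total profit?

Take jobs in profit order; each goes to the latest open slot no later than its deadline.
Profit order: F=51 B=49 A=46 C=45 E=40 D=23
Assign: F→slot 3, B→slot 2, A→slot 4, C→slot 1, E skipped, D skipped.
Slots: [1:C] [2:B] [3:F] [4:A]
Profit = 45 + 49 + 51 + 46 = 191

191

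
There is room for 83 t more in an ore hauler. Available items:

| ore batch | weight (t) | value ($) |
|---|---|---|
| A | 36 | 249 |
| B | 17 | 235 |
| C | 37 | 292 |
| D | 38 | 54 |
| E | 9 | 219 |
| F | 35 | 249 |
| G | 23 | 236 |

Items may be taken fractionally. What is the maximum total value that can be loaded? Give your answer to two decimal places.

958.32

Sort by value per unit weight and fill in that order.
Order: E (219/9=24.33) > B (235/17=13.82) > G (236/23=10.26) > C (292/37=7.89) > F (249/35=7.11) > A (249/36=6.92) > D (54/38=1.42)
Fill: take E (9 @ 219) → take B (17 @ 235) → take G (23 @ 236) → take 34/37 of C → 268.32; 83/83 used.
Total value = 958.32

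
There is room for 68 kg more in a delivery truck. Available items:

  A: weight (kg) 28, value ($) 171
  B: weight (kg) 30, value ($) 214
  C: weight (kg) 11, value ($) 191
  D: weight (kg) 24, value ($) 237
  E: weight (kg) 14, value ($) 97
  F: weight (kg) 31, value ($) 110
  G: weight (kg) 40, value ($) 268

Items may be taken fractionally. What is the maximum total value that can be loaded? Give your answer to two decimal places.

662.79

Greedy by value/weight ratio, highest first.
Order: C (191/11=17.36) > D (237/24=9.88) > B (214/30=7.13) > E (97/14=6.93) > G (268/40=6.70) > A (171/28=6.11) > F (110/31=3.55)
Fill: take C (11 @ 191) → take D (24 @ 237) → take B (30 @ 214) → take 3/14 of E → 20.79; 68/68 used.
Total value = 662.79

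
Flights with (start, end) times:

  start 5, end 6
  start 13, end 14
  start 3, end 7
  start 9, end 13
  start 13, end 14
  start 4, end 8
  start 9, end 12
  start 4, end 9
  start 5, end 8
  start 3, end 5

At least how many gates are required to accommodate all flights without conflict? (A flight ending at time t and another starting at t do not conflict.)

Events (time:±→running): 3:+→1 3:+→2 4:+→3 4:+→4 5:-→3 5:+→4 5:+→5 … peak 5.

5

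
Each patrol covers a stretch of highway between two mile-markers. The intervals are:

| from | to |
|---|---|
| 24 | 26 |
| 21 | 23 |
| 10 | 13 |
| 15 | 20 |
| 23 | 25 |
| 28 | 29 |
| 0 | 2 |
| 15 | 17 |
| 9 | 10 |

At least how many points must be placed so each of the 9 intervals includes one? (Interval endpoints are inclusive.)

6

Sort by right endpoint; whenever an interval is uncovered, place a point at its right end.
By right end: [0,2]  [9,10]  [10,13]  [15,17]  [15,20]  [21,23]  [23,25]  [24,26]  [28,29]
[0,2] uncovered → point at 2; [9,10] uncovered → point at 10; [15,17] uncovered → point at 17; [21,23] uncovered → point at 23; [24,26] uncovered → point at 26; [28,29] uncovered → point at 29.
Points: 2, 10, 17, 23, 26, 29 (6 total).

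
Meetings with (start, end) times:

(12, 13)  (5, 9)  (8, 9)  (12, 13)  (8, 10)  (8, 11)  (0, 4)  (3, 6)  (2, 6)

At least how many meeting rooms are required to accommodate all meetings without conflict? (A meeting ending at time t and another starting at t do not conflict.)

starts: [0, 2, 3, 5, 8, 8, 8, 12, 12]
ends:   [4, 6, 6, 9, 9, 10, 11, 13, 13]
s0→1 s2→2 s3→3 e4→2 s5→3 e6→2 e6→1 s8→2 s8→3 s8→4  — peak 4.

4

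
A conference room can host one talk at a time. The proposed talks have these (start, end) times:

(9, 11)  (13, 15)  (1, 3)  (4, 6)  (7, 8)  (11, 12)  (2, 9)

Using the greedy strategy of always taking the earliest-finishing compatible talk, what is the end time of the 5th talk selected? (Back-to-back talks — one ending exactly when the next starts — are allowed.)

Sorted by end: (1,3)  (4,6)  (7,8)  (2,9)  (9,11)  (11,12)  (13,15)
take (1,3); take (4,6); take (7,8); skip (2,9); take (9,11); take (11,12); take (13,15).
Selected: (1,3) (4,6) (7,8) (9,11) (11,12) (13,15)

12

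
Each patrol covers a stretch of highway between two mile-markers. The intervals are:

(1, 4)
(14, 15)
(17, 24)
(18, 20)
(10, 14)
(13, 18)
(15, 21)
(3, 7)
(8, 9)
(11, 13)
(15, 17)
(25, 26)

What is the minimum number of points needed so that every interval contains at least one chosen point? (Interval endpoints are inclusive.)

6

Sort by right endpoint; whenever an interval is uncovered, place a point at its right end.
By right end: [1,4]  [3,7]  [8,9]  [11,13]  [10,14]  [14,15]  [15,17]  [13,18]  [18,20]  [15,21]  [17,24]  [25,26]
[1,4] uncovered → point at 4; [8,9] uncovered → point at 9; [11,13] uncovered → point at 13; [14,15] uncovered → point at 15; [18,20] uncovered → point at 20; [25,26] uncovered → point at 26.
Points: 4, 9, 13, 15, 20, 26 (6 total).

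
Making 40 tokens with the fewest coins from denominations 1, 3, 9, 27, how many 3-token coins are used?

40 − 1×27→13 − 1×9→4 − 1×3→1 − 1×1→0
Count of 3: 1

1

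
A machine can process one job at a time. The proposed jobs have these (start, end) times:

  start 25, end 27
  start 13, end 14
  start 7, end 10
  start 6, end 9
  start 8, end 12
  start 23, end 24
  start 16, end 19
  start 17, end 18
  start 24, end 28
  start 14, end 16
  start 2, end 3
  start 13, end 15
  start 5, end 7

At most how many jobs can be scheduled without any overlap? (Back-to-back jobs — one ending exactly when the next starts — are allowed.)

8

Greedy by earliest finish: after sorting by end time, pick each interval compatible with the last pick.
Sorted by end: (2,3)  (5,7)  (6,9)  (7,10)  (8,12)  (13,14)  (13,15)  (14,16)  (17,18)  (16,19)  (23,24)  (25,27)  (24,28)
take (2,3); take (5,7); take (7,10); skip (8,12); take (13,14); take (14,16); take (17,18); take (23,24); take (25,27).
Selected 8 jobs.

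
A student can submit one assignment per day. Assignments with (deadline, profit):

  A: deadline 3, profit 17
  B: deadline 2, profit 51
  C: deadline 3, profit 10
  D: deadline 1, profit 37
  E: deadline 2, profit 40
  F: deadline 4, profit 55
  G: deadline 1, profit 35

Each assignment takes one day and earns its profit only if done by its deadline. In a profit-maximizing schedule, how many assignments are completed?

Sort by profit descending; place each in the latest free slot ≤ its deadline.
By profit: F(d4,55), B(d2,51), E(d2,40), D(d1,37), G(d1,35), A(d3,17), C(d3,10)
F→slot 4; B→slot 2; E→slot 1; D skipped; G skipped; A→slot 3; C skipped.
4 of 7 scheduled.

4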